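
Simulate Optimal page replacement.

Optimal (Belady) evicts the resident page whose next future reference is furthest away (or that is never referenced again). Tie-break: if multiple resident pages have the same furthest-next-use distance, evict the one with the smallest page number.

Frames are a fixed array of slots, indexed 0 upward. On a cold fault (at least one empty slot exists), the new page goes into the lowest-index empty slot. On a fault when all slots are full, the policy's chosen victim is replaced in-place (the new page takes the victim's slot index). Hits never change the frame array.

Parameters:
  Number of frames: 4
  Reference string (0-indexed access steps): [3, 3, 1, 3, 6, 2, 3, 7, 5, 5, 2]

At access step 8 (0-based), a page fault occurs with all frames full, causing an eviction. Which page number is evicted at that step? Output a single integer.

Answer: 3

Derivation:
Step 0: ref 3 -> FAULT, frames=[3,-,-,-]
Step 1: ref 3 -> HIT, frames=[3,-,-,-]
Step 2: ref 1 -> FAULT, frames=[3,1,-,-]
Step 3: ref 3 -> HIT, frames=[3,1,-,-]
Step 4: ref 6 -> FAULT, frames=[3,1,6,-]
Step 5: ref 2 -> FAULT, frames=[3,1,6,2]
Step 6: ref 3 -> HIT, frames=[3,1,6,2]
Step 7: ref 7 -> FAULT, evict 1, frames=[3,7,6,2]
Step 8: ref 5 -> FAULT, evict 3, frames=[5,7,6,2]
At step 8: evicted page 3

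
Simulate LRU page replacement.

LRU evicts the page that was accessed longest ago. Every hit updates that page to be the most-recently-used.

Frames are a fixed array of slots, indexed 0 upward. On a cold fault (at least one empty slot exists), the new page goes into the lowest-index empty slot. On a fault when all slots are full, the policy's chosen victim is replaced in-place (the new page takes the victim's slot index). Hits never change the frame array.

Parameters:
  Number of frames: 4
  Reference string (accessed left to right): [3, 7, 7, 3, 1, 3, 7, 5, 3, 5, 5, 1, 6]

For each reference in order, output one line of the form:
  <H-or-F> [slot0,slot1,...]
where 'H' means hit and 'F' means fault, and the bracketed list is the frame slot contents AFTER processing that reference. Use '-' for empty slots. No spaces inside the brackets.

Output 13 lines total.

F [3,-,-,-]
F [3,7,-,-]
H [3,7,-,-]
H [3,7,-,-]
F [3,7,1,-]
H [3,7,1,-]
H [3,7,1,-]
F [3,7,1,5]
H [3,7,1,5]
H [3,7,1,5]
H [3,7,1,5]
H [3,7,1,5]
F [3,6,1,5]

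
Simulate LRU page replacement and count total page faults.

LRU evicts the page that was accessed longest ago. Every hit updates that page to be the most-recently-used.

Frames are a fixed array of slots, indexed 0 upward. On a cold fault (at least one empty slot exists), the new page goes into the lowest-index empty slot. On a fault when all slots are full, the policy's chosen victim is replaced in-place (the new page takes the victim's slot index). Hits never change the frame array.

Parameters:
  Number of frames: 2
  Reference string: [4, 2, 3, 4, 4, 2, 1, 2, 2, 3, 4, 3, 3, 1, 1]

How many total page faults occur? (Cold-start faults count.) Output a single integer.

Answer: 9

Derivation:
Step 0: ref 4 → FAULT, frames=[4,-]
Step 1: ref 2 → FAULT, frames=[4,2]
Step 2: ref 3 → FAULT (evict 4), frames=[3,2]
Step 3: ref 4 → FAULT (evict 2), frames=[3,4]
Step 4: ref 4 → HIT, frames=[3,4]
Step 5: ref 2 → FAULT (evict 3), frames=[2,4]
Step 6: ref 1 → FAULT (evict 4), frames=[2,1]
Step 7: ref 2 → HIT, frames=[2,1]
Step 8: ref 2 → HIT, frames=[2,1]
Step 9: ref 3 → FAULT (evict 1), frames=[2,3]
Step 10: ref 4 → FAULT (evict 2), frames=[4,3]
Step 11: ref 3 → HIT, frames=[4,3]
Step 12: ref 3 → HIT, frames=[4,3]
Step 13: ref 1 → FAULT (evict 4), frames=[1,3]
Step 14: ref 1 → HIT, frames=[1,3]
Total faults: 9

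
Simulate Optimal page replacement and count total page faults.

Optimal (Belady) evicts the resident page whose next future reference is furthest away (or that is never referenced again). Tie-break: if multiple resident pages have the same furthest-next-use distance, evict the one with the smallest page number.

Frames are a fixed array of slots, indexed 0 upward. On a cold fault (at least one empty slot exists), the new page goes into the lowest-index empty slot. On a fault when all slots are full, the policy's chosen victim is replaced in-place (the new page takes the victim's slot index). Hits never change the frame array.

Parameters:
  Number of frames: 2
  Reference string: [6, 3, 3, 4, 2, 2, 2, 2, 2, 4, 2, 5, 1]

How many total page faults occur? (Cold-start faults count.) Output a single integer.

Step 0: ref 6 → FAULT, frames=[6,-]
Step 1: ref 3 → FAULT, frames=[6,3]
Step 2: ref 3 → HIT, frames=[6,3]
Step 3: ref 4 → FAULT (evict 3), frames=[6,4]
Step 4: ref 2 → FAULT (evict 6), frames=[2,4]
Step 5: ref 2 → HIT, frames=[2,4]
Step 6: ref 2 → HIT, frames=[2,4]
Step 7: ref 2 → HIT, frames=[2,4]
Step 8: ref 2 → HIT, frames=[2,4]
Step 9: ref 4 → HIT, frames=[2,4]
Step 10: ref 2 → HIT, frames=[2,4]
Step 11: ref 5 → FAULT (evict 2), frames=[5,4]
Step 12: ref 1 → FAULT (evict 4), frames=[5,1]
Total faults: 6

Answer: 6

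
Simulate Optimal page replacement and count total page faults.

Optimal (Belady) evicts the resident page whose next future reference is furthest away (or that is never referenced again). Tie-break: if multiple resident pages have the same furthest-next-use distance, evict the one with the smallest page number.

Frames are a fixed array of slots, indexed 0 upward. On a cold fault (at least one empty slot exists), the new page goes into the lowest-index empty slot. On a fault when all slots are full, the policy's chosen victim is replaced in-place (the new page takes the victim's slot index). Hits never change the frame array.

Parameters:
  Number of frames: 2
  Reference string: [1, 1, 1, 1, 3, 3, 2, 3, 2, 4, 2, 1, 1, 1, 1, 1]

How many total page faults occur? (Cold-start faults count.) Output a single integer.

Step 0: ref 1 → FAULT, frames=[1,-]
Step 1: ref 1 → HIT, frames=[1,-]
Step 2: ref 1 → HIT, frames=[1,-]
Step 3: ref 1 → HIT, frames=[1,-]
Step 4: ref 3 → FAULT, frames=[1,3]
Step 5: ref 3 → HIT, frames=[1,3]
Step 6: ref 2 → FAULT (evict 1), frames=[2,3]
Step 7: ref 3 → HIT, frames=[2,3]
Step 8: ref 2 → HIT, frames=[2,3]
Step 9: ref 4 → FAULT (evict 3), frames=[2,4]
Step 10: ref 2 → HIT, frames=[2,4]
Step 11: ref 1 → FAULT (evict 2), frames=[1,4]
Step 12: ref 1 → HIT, frames=[1,4]
Step 13: ref 1 → HIT, frames=[1,4]
Step 14: ref 1 → HIT, frames=[1,4]
Step 15: ref 1 → HIT, frames=[1,4]
Total faults: 5

Answer: 5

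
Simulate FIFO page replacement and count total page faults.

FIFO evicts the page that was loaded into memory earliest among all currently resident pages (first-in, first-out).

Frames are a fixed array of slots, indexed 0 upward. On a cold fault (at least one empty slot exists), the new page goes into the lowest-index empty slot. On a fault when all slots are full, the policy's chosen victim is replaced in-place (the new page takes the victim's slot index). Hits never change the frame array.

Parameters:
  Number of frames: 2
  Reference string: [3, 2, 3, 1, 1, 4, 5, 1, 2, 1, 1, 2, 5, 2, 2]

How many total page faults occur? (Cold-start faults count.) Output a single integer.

Step 0: ref 3 → FAULT, frames=[3,-]
Step 1: ref 2 → FAULT, frames=[3,2]
Step 2: ref 3 → HIT, frames=[3,2]
Step 3: ref 1 → FAULT (evict 3), frames=[1,2]
Step 4: ref 1 → HIT, frames=[1,2]
Step 5: ref 4 → FAULT (evict 2), frames=[1,4]
Step 6: ref 5 → FAULT (evict 1), frames=[5,4]
Step 7: ref 1 → FAULT (evict 4), frames=[5,1]
Step 8: ref 2 → FAULT (evict 5), frames=[2,1]
Step 9: ref 1 → HIT, frames=[2,1]
Step 10: ref 1 → HIT, frames=[2,1]
Step 11: ref 2 → HIT, frames=[2,1]
Step 12: ref 5 → FAULT (evict 1), frames=[2,5]
Step 13: ref 2 → HIT, frames=[2,5]
Step 14: ref 2 → HIT, frames=[2,5]
Total faults: 8

Answer: 8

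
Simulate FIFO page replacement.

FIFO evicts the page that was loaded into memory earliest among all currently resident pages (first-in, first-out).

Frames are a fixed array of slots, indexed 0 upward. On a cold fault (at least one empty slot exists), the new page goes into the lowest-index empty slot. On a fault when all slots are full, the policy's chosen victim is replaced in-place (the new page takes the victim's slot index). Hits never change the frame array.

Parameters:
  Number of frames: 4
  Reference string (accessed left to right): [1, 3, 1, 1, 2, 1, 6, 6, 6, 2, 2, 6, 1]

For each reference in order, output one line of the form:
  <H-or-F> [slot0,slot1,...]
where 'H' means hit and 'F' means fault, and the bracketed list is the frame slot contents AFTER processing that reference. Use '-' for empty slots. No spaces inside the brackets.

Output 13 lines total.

F [1,-,-,-]
F [1,3,-,-]
H [1,3,-,-]
H [1,3,-,-]
F [1,3,2,-]
H [1,3,2,-]
F [1,3,2,6]
H [1,3,2,6]
H [1,3,2,6]
H [1,3,2,6]
H [1,3,2,6]
H [1,3,2,6]
H [1,3,2,6]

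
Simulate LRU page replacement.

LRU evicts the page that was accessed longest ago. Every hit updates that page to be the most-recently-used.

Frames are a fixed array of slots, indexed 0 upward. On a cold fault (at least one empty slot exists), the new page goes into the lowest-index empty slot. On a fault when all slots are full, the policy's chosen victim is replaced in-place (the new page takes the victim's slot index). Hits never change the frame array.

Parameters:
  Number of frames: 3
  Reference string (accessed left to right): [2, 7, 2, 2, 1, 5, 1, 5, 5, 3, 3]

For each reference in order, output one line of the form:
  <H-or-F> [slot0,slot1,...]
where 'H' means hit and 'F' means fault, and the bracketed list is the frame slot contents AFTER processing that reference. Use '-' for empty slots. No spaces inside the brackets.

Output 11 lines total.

F [2,-,-]
F [2,7,-]
H [2,7,-]
H [2,7,-]
F [2,7,1]
F [2,5,1]
H [2,5,1]
H [2,5,1]
H [2,5,1]
F [3,5,1]
H [3,5,1]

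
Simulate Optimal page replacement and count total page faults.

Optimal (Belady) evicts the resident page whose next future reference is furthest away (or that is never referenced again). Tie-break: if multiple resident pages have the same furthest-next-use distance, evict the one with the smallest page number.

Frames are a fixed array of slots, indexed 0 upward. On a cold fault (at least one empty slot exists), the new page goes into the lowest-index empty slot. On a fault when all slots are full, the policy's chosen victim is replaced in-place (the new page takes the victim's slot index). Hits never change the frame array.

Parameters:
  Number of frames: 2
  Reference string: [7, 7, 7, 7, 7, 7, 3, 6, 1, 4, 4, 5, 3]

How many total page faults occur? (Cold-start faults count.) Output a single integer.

Answer: 6

Derivation:
Step 0: ref 7 → FAULT, frames=[7,-]
Step 1: ref 7 → HIT, frames=[7,-]
Step 2: ref 7 → HIT, frames=[7,-]
Step 3: ref 7 → HIT, frames=[7,-]
Step 4: ref 7 → HIT, frames=[7,-]
Step 5: ref 7 → HIT, frames=[7,-]
Step 6: ref 3 → FAULT, frames=[7,3]
Step 7: ref 6 → FAULT (evict 7), frames=[6,3]
Step 8: ref 1 → FAULT (evict 6), frames=[1,3]
Step 9: ref 4 → FAULT (evict 1), frames=[4,3]
Step 10: ref 4 → HIT, frames=[4,3]
Step 11: ref 5 → FAULT (evict 4), frames=[5,3]
Step 12: ref 3 → HIT, frames=[5,3]
Total faults: 6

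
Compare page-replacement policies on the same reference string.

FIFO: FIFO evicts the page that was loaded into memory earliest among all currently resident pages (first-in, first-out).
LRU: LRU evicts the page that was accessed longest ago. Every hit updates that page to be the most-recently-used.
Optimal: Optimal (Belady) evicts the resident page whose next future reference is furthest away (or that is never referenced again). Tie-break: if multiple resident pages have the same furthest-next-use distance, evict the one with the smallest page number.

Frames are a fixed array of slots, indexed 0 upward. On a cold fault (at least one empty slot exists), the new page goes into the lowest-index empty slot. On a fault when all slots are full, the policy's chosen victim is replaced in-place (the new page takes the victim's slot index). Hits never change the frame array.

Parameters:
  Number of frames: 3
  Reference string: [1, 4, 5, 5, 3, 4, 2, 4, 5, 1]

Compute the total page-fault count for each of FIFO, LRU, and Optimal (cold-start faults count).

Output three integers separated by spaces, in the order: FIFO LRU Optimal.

--- FIFO ---
  step 0: ref 1 -> FAULT, frames=[1,-,-] (faults so far: 1)
  step 1: ref 4 -> FAULT, frames=[1,4,-] (faults so far: 2)
  step 2: ref 5 -> FAULT, frames=[1,4,5] (faults so far: 3)
  step 3: ref 5 -> HIT, frames=[1,4,5] (faults so far: 3)
  step 4: ref 3 -> FAULT, evict 1, frames=[3,4,5] (faults so far: 4)
  step 5: ref 4 -> HIT, frames=[3,4,5] (faults so far: 4)
  step 6: ref 2 -> FAULT, evict 4, frames=[3,2,5] (faults so far: 5)
  step 7: ref 4 -> FAULT, evict 5, frames=[3,2,4] (faults so far: 6)
  step 8: ref 5 -> FAULT, evict 3, frames=[5,2,4] (faults so far: 7)
  step 9: ref 1 -> FAULT, evict 2, frames=[5,1,4] (faults so far: 8)
  FIFO total faults: 8
--- LRU ---
  step 0: ref 1 -> FAULT, frames=[1,-,-] (faults so far: 1)
  step 1: ref 4 -> FAULT, frames=[1,4,-] (faults so far: 2)
  step 2: ref 5 -> FAULT, frames=[1,4,5] (faults so far: 3)
  step 3: ref 5 -> HIT, frames=[1,4,5] (faults so far: 3)
  step 4: ref 3 -> FAULT, evict 1, frames=[3,4,5] (faults so far: 4)
  step 5: ref 4 -> HIT, frames=[3,4,5] (faults so far: 4)
  step 6: ref 2 -> FAULT, evict 5, frames=[3,4,2] (faults so far: 5)
  step 7: ref 4 -> HIT, frames=[3,4,2] (faults so far: 5)
  step 8: ref 5 -> FAULT, evict 3, frames=[5,4,2] (faults so far: 6)
  step 9: ref 1 -> FAULT, evict 2, frames=[5,4,1] (faults so far: 7)
  LRU total faults: 7
--- Optimal ---
  step 0: ref 1 -> FAULT, frames=[1,-,-] (faults so far: 1)
  step 1: ref 4 -> FAULT, frames=[1,4,-] (faults so far: 2)
  step 2: ref 5 -> FAULT, frames=[1,4,5] (faults so far: 3)
  step 3: ref 5 -> HIT, frames=[1,4,5] (faults so far: 3)
  step 4: ref 3 -> FAULT, evict 1, frames=[3,4,5] (faults so far: 4)
  step 5: ref 4 -> HIT, frames=[3,4,5] (faults so far: 4)
  step 6: ref 2 -> FAULT, evict 3, frames=[2,4,5] (faults so far: 5)
  step 7: ref 4 -> HIT, frames=[2,4,5] (faults so far: 5)
  step 8: ref 5 -> HIT, frames=[2,4,5] (faults so far: 5)
  step 9: ref 1 -> FAULT, evict 2, frames=[1,4,5] (faults so far: 6)
  Optimal total faults: 6

Answer: 8 7 6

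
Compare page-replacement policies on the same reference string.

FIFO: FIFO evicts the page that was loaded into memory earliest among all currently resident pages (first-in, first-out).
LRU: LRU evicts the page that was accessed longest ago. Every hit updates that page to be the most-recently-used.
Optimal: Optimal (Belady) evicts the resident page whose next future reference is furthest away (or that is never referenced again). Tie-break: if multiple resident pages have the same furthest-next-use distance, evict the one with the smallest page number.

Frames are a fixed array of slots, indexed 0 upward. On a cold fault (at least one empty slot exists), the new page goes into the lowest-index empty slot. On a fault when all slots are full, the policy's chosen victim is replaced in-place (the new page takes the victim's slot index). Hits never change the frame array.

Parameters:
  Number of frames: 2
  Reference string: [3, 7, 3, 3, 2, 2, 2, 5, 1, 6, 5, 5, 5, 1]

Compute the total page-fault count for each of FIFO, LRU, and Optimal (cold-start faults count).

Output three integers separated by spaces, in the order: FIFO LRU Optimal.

--- FIFO ---
  step 0: ref 3 -> FAULT, frames=[3,-] (faults so far: 1)
  step 1: ref 7 -> FAULT, frames=[3,7] (faults so far: 2)
  step 2: ref 3 -> HIT, frames=[3,7] (faults so far: 2)
  step 3: ref 3 -> HIT, frames=[3,7] (faults so far: 2)
  step 4: ref 2 -> FAULT, evict 3, frames=[2,7] (faults so far: 3)
  step 5: ref 2 -> HIT, frames=[2,7] (faults so far: 3)
  step 6: ref 2 -> HIT, frames=[2,7] (faults so far: 3)
  step 7: ref 5 -> FAULT, evict 7, frames=[2,5] (faults so far: 4)
  step 8: ref 1 -> FAULT, evict 2, frames=[1,5] (faults so far: 5)
  step 9: ref 6 -> FAULT, evict 5, frames=[1,6] (faults so far: 6)
  step 10: ref 5 -> FAULT, evict 1, frames=[5,6] (faults so far: 7)
  step 11: ref 5 -> HIT, frames=[5,6] (faults so far: 7)
  step 12: ref 5 -> HIT, frames=[5,6] (faults so far: 7)
  step 13: ref 1 -> FAULT, evict 6, frames=[5,1] (faults so far: 8)
  FIFO total faults: 8
--- LRU ---
  step 0: ref 3 -> FAULT, frames=[3,-] (faults so far: 1)
  step 1: ref 7 -> FAULT, frames=[3,7] (faults so far: 2)
  step 2: ref 3 -> HIT, frames=[3,7] (faults so far: 2)
  step 3: ref 3 -> HIT, frames=[3,7] (faults so far: 2)
  step 4: ref 2 -> FAULT, evict 7, frames=[3,2] (faults so far: 3)
  step 5: ref 2 -> HIT, frames=[3,2] (faults so far: 3)
  step 6: ref 2 -> HIT, frames=[3,2] (faults so far: 3)
  step 7: ref 5 -> FAULT, evict 3, frames=[5,2] (faults so far: 4)
  step 8: ref 1 -> FAULT, evict 2, frames=[5,1] (faults so far: 5)
  step 9: ref 6 -> FAULT, evict 5, frames=[6,1] (faults so far: 6)
  step 10: ref 5 -> FAULT, evict 1, frames=[6,5] (faults so far: 7)
  step 11: ref 5 -> HIT, frames=[6,5] (faults so far: 7)
  step 12: ref 5 -> HIT, frames=[6,5] (faults so far: 7)
  step 13: ref 1 -> FAULT, evict 6, frames=[1,5] (faults so far: 8)
  LRU total faults: 8
--- Optimal ---
  step 0: ref 3 -> FAULT, frames=[3,-] (faults so far: 1)
  step 1: ref 7 -> FAULT, frames=[3,7] (faults so far: 2)
  step 2: ref 3 -> HIT, frames=[3,7] (faults so far: 2)
  step 3: ref 3 -> HIT, frames=[3,7] (faults so far: 2)
  step 4: ref 2 -> FAULT, evict 3, frames=[2,7] (faults so far: 3)
  step 5: ref 2 -> HIT, frames=[2,7] (faults so far: 3)
  step 6: ref 2 -> HIT, frames=[2,7] (faults so far: 3)
  step 7: ref 5 -> FAULT, evict 2, frames=[5,7] (faults so far: 4)
  step 8: ref 1 -> FAULT, evict 7, frames=[5,1] (faults so far: 5)
  step 9: ref 6 -> FAULT, evict 1, frames=[5,6] (faults so far: 6)
  step 10: ref 5 -> HIT, frames=[5,6] (faults so far: 6)
  step 11: ref 5 -> HIT, frames=[5,6] (faults so far: 6)
  step 12: ref 5 -> HIT, frames=[5,6] (faults so far: 6)
  step 13: ref 1 -> FAULT, evict 5, frames=[1,6] (faults so far: 7)
  Optimal total faults: 7

Answer: 8 8 7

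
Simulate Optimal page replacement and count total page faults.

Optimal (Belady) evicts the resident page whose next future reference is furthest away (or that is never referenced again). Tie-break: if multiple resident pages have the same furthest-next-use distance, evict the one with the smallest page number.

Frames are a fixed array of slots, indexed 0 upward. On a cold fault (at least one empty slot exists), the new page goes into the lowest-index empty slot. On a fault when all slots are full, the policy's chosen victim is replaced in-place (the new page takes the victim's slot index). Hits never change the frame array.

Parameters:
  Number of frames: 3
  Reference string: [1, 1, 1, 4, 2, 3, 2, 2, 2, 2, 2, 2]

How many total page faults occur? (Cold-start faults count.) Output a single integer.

Step 0: ref 1 → FAULT, frames=[1,-,-]
Step 1: ref 1 → HIT, frames=[1,-,-]
Step 2: ref 1 → HIT, frames=[1,-,-]
Step 3: ref 4 → FAULT, frames=[1,4,-]
Step 4: ref 2 → FAULT, frames=[1,4,2]
Step 5: ref 3 → FAULT (evict 1), frames=[3,4,2]
Step 6: ref 2 → HIT, frames=[3,4,2]
Step 7: ref 2 → HIT, frames=[3,4,2]
Step 8: ref 2 → HIT, frames=[3,4,2]
Step 9: ref 2 → HIT, frames=[3,4,2]
Step 10: ref 2 → HIT, frames=[3,4,2]
Step 11: ref 2 → HIT, frames=[3,4,2]
Total faults: 4

Answer: 4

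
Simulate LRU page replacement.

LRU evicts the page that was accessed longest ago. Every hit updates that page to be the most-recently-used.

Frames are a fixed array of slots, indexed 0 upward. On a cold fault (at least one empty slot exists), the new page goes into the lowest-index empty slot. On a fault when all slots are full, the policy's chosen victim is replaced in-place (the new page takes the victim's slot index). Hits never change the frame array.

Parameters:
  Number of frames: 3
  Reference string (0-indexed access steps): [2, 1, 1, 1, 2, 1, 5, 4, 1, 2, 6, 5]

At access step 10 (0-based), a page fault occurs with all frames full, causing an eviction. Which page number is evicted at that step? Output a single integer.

Answer: 4

Derivation:
Step 0: ref 2 -> FAULT, frames=[2,-,-]
Step 1: ref 1 -> FAULT, frames=[2,1,-]
Step 2: ref 1 -> HIT, frames=[2,1,-]
Step 3: ref 1 -> HIT, frames=[2,1,-]
Step 4: ref 2 -> HIT, frames=[2,1,-]
Step 5: ref 1 -> HIT, frames=[2,1,-]
Step 6: ref 5 -> FAULT, frames=[2,1,5]
Step 7: ref 4 -> FAULT, evict 2, frames=[4,1,5]
Step 8: ref 1 -> HIT, frames=[4,1,5]
Step 9: ref 2 -> FAULT, evict 5, frames=[4,1,2]
Step 10: ref 6 -> FAULT, evict 4, frames=[6,1,2]
At step 10: evicted page 4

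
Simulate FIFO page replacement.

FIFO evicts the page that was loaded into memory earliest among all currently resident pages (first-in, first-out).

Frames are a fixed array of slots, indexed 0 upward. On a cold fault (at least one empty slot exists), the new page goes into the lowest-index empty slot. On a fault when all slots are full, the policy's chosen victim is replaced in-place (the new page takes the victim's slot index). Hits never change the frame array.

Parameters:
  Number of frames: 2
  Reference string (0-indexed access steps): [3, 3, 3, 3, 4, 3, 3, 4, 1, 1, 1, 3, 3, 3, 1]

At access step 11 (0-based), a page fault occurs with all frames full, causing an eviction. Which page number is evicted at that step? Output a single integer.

Answer: 4

Derivation:
Step 0: ref 3 -> FAULT, frames=[3,-]
Step 1: ref 3 -> HIT, frames=[3,-]
Step 2: ref 3 -> HIT, frames=[3,-]
Step 3: ref 3 -> HIT, frames=[3,-]
Step 4: ref 4 -> FAULT, frames=[3,4]
Step 5: ref 3 -> HIT, frames=[3,4]
Step 6: ref 3 -> HIT, frames=[3,4]
Step 7: ref 4 -> HIT, frames=[3,4]
Step 8: ref 1 -> FAULT, evict 3, frames=[1,4]
Step 9: ref 1 -> HIT, frames=[1,4]
Step 10: ref 1 -> HIT, frames=[1,4]
Step 11: ref 3 -> FAULT, evict 4, frames=[1,3]
At step 11: evicted page 4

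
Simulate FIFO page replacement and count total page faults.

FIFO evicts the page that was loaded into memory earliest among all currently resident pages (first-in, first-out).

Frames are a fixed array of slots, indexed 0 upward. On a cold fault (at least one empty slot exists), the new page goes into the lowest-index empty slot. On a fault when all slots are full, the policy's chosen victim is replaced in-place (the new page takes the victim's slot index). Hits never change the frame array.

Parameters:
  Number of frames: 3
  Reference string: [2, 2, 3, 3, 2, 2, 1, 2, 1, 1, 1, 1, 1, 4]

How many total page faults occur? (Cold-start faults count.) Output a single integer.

Step 0: ref 2 → FAULT, frames=[2,-,-]
Step 1: ref 2 → HIT, frames=[2,-,-]
Step 2: ref 3 → FAULT, frames=[2,3,-]
Step 3: ref 3 → HIT, frames=[2,3,-]
Step 4: ref 2 → HIT, frames=[2,3,-]
Step 5: ref 2 → HIT, frames=[2,3,-]
Step 6: ref 1 → FAULT, frames=[2,3,1]
Step 7: ref 2 → HIT, frames=[2,3,1]
Step 8: ref 1 → HIT, frames=[2,3,1]
Step 9: ref 1 → HIT, frames=[2,3,1]
Step 10: ref 1 → HIT, frames=[2,3,1]
Step 11: ref 1 → HIT, frames=[2,3,1]
Step 12: ref 1 → HIT, frames=[2,3,1]
Step 13: ref 4 → FAULT (evict 2), frames=[4,3,1]
Total faults: 4

Answer: 4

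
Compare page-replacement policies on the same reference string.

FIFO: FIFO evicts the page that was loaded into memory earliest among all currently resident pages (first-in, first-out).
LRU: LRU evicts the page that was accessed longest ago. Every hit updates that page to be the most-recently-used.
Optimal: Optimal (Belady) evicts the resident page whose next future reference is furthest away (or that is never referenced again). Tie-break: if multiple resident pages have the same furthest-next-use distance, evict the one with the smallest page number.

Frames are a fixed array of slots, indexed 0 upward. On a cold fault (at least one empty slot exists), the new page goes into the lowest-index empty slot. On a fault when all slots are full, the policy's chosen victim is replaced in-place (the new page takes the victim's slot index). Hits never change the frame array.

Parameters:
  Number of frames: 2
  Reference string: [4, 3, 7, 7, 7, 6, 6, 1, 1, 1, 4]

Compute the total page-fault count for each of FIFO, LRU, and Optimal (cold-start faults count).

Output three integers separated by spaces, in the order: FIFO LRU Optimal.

Answer: 6 6 5

Derivation:
--- FIFO ---
  step 0: ref 4 -> FAULT, frames=[4,-] (faults so far: 1)
  step 1: ref 3 -> FAULT, frames=[4,3] (faults so far: 2)
  step 2: ref 7 -> FAULT, evict 4, frames=[7,3] (faults so far: 3)
  step 3: ref 7 -> HIT, frames=[7,3] (faults so far: 3)
  step 4: ref 7 -> HIT, frames=[7,3] (faults so far: 3)
  step 5: ref 6 -> FAULT, evict 3, frames=[7,6] (faults so far: 4)
  step 6: ref 6 -> HIT, frames=[7,6] (faults so far: 4)
  step 7: ref 1 -> FAULT, evict 7, frames=[1,6] (faults so far: 5)
  step 8: ref 1 -> HIT, frames=[1,6] (faults so far: 5)
  step 9: ref 1 -> HIT, frames=[1,6] (faults so far: 5)
  step 10: ref 4 -> FAULT, evict 6, frames=[1,4] (faults so far: 6)
  FIFO total faults: 6
--- LRU ---
  step 0: ref 4 -> FAULT, frames=[4,-] (faults so far: 1)
  step 1: ref 3 -> FAULT, frames=[4,3] (faults so far: 2)
  step 2: ref 7 -> FAULT, evict 4, frames=[7,3] (faults so far: 3)
  step 3: ref 7 -> HIT, frames=[7,3] (faults so far: 3)
  step 4: ref 7 -> HIT, frames=[7,3] (faults so far: 3)
  step 5: ref 6 -> FAULT, evict 3, frames=[7,6] (faults so far: 4)
  step 6: ref 6 -> HIT, frames=[7,6] (faults so far: 4)
  step 7: ref 1 -> FAULT, evict 7, frames=[1,6] (faults so far: 5)
  step 8: ref 1 -> HIT, frames=[1,6] (faults so far: 5)
  step 9: ref 1 -> HIT, frames=[1,6] (faults so far: 5)
  step 10: ref 4 -> FAULT, evict 6, frames=[1,4] (faults so far: 6)
  LRU total faults: 6
--- Optimal ---
  step 0: ref 4 -> FAULT, frames=[4,-] (faults so far: 1)
  step 1: ref 3 -> FAULT, frames=[4,3] (faults so far: 2)
  step 2: ref 7 -> FAULT, evict 3, frames=[4,7] (faults so far: 3)
  step 3: ref 7 -> HIT, frames=[4,7] (faults so far: 3)
  step 4: ref 7 -> HIT, frames=[4,7] (faults so far: 3)
  step 5: ref 6 -> FAULT, evict 7, frames=[4,6] (faults so far: 4)
  step 6: ref 6 -> HIT, frames=[4,6] (faults so far: 4)
  step 7: ref 1 -> FAULT, evict 6, frames=[4,1] (faults so far: 5)
  step 8: ref 1 -> HIT, frames=[4,1] (faults so far: 5)
  step 9: ref 1 -> HIT, frames=[4,1] (faults so far: 5)
  step 10: ref 4 -> HIT, frames=[4,1] (faults so far: 5)
  Optimal total faults: 5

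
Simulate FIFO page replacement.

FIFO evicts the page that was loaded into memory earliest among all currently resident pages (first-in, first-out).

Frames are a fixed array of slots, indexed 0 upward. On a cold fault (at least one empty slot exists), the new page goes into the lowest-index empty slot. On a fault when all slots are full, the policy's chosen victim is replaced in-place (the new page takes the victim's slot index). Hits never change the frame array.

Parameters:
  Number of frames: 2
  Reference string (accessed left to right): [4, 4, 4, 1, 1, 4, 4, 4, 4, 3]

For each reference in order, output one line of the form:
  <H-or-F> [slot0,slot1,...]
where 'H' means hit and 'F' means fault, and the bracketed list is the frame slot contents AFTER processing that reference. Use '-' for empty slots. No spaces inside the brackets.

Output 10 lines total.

F [4,-]
H [4,-]
H [4,-]
F [4,1]
H [4,1]
H [4,1]
H [4,1]
H [4,1]
H [4,1]
F [3,1]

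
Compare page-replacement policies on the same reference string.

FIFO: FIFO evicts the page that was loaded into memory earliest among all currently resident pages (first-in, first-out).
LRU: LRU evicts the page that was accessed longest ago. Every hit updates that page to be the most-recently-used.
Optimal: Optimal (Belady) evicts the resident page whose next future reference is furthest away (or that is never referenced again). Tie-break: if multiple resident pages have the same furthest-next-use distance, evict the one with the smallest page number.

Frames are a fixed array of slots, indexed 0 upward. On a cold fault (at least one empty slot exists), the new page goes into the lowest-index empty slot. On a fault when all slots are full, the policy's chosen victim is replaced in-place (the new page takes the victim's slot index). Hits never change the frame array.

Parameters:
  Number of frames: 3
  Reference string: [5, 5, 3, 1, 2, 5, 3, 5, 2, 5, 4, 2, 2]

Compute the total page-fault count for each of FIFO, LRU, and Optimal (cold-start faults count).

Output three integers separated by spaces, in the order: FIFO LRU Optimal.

Answer: 8 7 5

Derivation:
--- FIFO ---
  step 0: ref 5 -> FAULT, frames=[5,-,-] (faults so far: 1)
  step 1: ref 5 -> HIT, frames=[5,-,-] (faults so far: 1)
  step 2: ref 3 -> FAULT, frames=[5,3,-] (faults so far: 2)
  step 3: ref 1 -> FAULT, frames=[5,3,1] (faults so far: 3)
  step 4: ref 2 -> FAULT, evict 5, frames=[2,3,1] (faults so far: 4)
  step 5: ref 5 -> FAULT, evict 3, frames=[2,5,1] (faults so far: 5)
  step 6: ref 3 -> FAULT, evict 1, frames=[2,5,3] (faults so far: 6)
  step 7: ref 5 -> HIT, frames=[2,5,3] (faults so far: 6)
  step 8: ref 2 -> HIT, frames=[2,5,3] (faults so far: 6)
  step 9: ref 5 -> HIT, frames=[2,5,3] (faults so far: 6)
  step 10: ref 4 -> FAULT, evict 2, frames=[4,5,3] (faults so far: 7)
  step 11: ref 2 -> FAULT, evict 5, frames=[4,2,3] (faults so far: 8)
  step 12: ref 2 -> HIT, frames=[4,2,3] (faults so far: 8)
  FIFO total faults: 8
--- LRU ---
  step 0: ref 5 -> FAULT, frames=[5,-,-] (faults so far: 1)
  step 1: ref 5 -> HIT, frames=[5,-,-] (faults so far: 1)
  step 2: ref 3 -> FAULT, frames=[5,3,-] (faults so far: 2)
  step 3: ref 1 -> FAULT, frames=[5,3,1] (faults so far: 3)
  step 4: ref 2 -> FAULT, evict 5, frames=[2,3,1] (faults so far: 4)
  step 5: ref 5 -> FAULT, evict 3, frames=[2,5,1] (faults so far: 5)
  step 6: ref 3 -> FAULT, evict 1, frames=[2,5,3] (faults so far: 6)
  step 7: ref 5 -> HIT, frames=[2,5,3] (faults so far: 6)
  step 8: ref 2 -> HIT, frames=[2,5,3] (faults so far: 6)
  step 9: ref 5 -> HIT, frames=[2,5,3] (faults so far: 6)
  step 10: ref 4 -> FAULT, evict 3, frames=[2,5,4] (faults so far: 7)
  step 11: ref 2 -> HIT, frames=[2,5,4] (faults so far: 7)
  step 12: ref 2 -> HIT, frames=[2,5,4] (faults so far: 7)
  LRU total faults: 7
--- Optimal ---
  step 0: ref 5 -> FAULT, frames=[5,-,-] (faults so far: 1)
  step 1: ref 5 -> HIT, frames=[5,-,-] (faults so far: 1)
  step 2: ref 3 -> FAULT, frames=[5,3,-] (faults so far: 2)
  step 3: ref 1 -> FAULT, frames=[5,3,1] (faults so far: 3)
  step 4: ref 2 -> FAULT, evict 1, frames=[5,3,2] (faults so far: 4)
  step 5: ref 5 -> HIT, frames=[5,3,2] (faults so far: 4)
  step 6: ref 3 -> HIT, frames=[5,3,2] (faults so far: 4)
  step 7: ref 5 -> HIT, frames=[5,3,2] (faults so far: 4)
  step 8: ref 2 -> HIT, frames=[5,3,2] (faults so far: 4)
  step 9: ref 5 -> HIT, frames=[5,3,2] (faults so far: 4)
  step 10: ref 4 -> FAULT, evict 3, frames=[5,4,2] (faults so far: 5)
  step 11: ref 2 -> HIT, frames=[5,4,2] (faults so far: 5)
  step 12: ref 2 -> HIT, frames=[5,4,2] (faults so far: 5)
  Optimal total faults: 5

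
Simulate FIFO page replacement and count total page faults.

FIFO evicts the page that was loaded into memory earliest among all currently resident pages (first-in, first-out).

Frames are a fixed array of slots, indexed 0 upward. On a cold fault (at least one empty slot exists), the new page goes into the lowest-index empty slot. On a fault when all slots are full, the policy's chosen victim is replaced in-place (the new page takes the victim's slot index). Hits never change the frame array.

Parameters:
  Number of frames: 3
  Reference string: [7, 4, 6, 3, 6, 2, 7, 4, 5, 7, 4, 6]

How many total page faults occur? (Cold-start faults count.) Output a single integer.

Step 0: ref 7 → FAULT, frames=[7,-,-]
Step 1: ref 4 → FAULT, frames=[7,4,-]
Step 2: ref 6 → FAULT, frames=[7,4,6]
Step 3: ref 3 → FAULT (evict 7), frames=[3,4,6]
Step 4: ref 6 → HIT, frames=[3,4,6]
Step 5: ref 2 → FAULT (evict 4), frames=[3,2,6]
Step 6: ref 7 → FAULT (evict 6), frames=[3,2,7]
Step 7: ref 4 → FAULT (evict 3), frames=[4,2,7]
Step 8: ref 5 → FAULT (evict 2), frames=[4,5,7]
Step 9: ref 7 → HIT, frames=[4,5,7]
Step 10: ref 4 → HIT, frames=[4,5,7]
Step 11: ref 6 → FAULT (evict 7), frames=[4,5,6]
Total faults: 9

Answer: 9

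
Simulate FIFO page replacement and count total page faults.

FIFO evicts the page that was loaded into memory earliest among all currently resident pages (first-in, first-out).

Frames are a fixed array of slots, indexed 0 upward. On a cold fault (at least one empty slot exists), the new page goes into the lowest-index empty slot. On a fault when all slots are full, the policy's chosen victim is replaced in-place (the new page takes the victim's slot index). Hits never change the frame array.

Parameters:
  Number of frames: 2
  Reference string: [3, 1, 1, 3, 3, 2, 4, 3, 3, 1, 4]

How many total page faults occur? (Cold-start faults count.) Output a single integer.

Step 0: ref 3 → FAULT, frames=[3,-]
Step 1: ref 1 → FAULT, frames=[3,1]
Step 2: ref 1 → HIT, frames=[3,1]
Step 3: ref 3 → HIT, frames=[3,1]
Step 4: ref 3 → HIT, frames=[3,1]
Step 5: ref 2 → FAULT (evict 3), frames=[2,1]
Step 6: ref 4 → FAULT (evict 1), frames=[2,4]
Step 7: ref 3 → FAULT (evict 2), frames=[3,4]
Step 8: ref 3 → HIT, frames=[3,4]
Step 9: ref 1 → FAULT (evict 4), frames=[3,1]
Step 10: ref 4 → FAULT (evict 3), frames=[4,1]
Total faults: 7

Answer: 7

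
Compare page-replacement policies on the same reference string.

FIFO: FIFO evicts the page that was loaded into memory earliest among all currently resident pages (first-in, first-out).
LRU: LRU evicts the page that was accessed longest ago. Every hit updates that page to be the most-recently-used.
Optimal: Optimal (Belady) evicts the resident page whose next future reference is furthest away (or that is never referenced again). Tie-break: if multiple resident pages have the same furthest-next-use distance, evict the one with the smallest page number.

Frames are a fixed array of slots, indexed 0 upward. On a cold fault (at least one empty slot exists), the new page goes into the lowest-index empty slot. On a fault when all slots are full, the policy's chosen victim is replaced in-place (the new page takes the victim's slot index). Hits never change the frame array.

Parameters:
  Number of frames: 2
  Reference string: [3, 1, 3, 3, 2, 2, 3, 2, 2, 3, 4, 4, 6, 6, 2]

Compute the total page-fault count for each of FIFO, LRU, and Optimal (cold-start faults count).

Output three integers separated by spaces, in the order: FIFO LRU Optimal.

Answer: 7 6 5

Derivation:
--- FIFO ---
  step 0: ref 3 -> FAULT, frames=[3,-] (faults so far: 1)
  step 1: ref 1 -> FAULT, frames=[3,1] (faults so far: 2)
  step 2: ref 3 -> HIT, frames=[3,1] (faults so far: 2)
  step 3: ref 3 -> HIT, frames=[3,1] (faults so far: 2)
  step 4: ref 2 -> FAULT, evict 3, frames=[2,1] (faults so far: 3)
  step 5: ref 2 -> HIT, frames=[2,1] (faults so far: 3)
  step 6: ref 3 -> FAULT, evict 1, frames=[2,3] (faults so far: 4)
  step 7: ref 2 -> HIT, frames=[2,3] (faults so far: 4)
  step 8: ref 2 -> HIT, frames=[2,3] (faults so far: 4)
  step 9: ref 3 -> HIT, frames=[2,3] (faults so far: 4)
  step 10: ref 4 -> FAULT, evict 2, frames=[4,3] (faults so far: 5)
  step 11: ref 4 -> HIT, frames=[4,3] (faults so far: 5)
  step 12: ref 6 -> FAULT, evict 3, frames=[4,6] (faults so far: 6)
  step 13: ref 6 -> HIT, frames=[4,6] (faults so far: 6)
  step 14: ref 2 -> FAULT, evict 4, frames=[2,6] (faults so far: 7)
  FIFO total faults: 7
--- LRU ---
  step 0: ref 3 -> FAULT, frames=[3,-] (faults so far: 1)
  step 1: ref 1 -> FAULT, frames=[3,1] (faults so far: 2)
  step 2: ref 3 -> HIT, frames=[3,1] (faults so far: 2)
  step 3: ref 3 -> HIT, frames=[3,1] (faults so far: 2)
  step 4: ref 2 -> FAULT, evict 1, frames=[3,2] (faults so far: 3)
  step 5: ref 2 -> HIT, frames=[3,2] (faults so far: 3)
  step 6: ref 3 -> HIT, frames=[3,2] (faults so far: 3)
  step 7: ref 2 -> HIT, frames=[3,2] (faults so far: 3)
  step 8: ref 2 -> HIT, frames=[3,2] (faults so far: 3)
  step 9: ref 3 -> HIT, frames=[3,2] (faults so far: 3)
  step 10: ref 4 -> FAULT, evict 2, frames=[3,4] (faults so far: 4)
  step 11: ref 4 -> HIT, frames=[3,4] (faults so far: 4)
  step 12: ref 6 -> FAULT, evict 3, frames=[6,4] (faults so far: 5)
  step 13: ref 6 -> HIT, frames=[6,4] (faults so far: 5)
  step 14: ref 2 -> FAULT, evict 4, frames=[6,2] (faults so far: 6)
  LRU total faults: 6
--- Optimal ---
  step 0: ref 3 -> FAULT, frames=[3,-] (faults so far: 1)
  step 1: ref 1 -> FAULT, frames=[3,1] (faults so far: 2)
  step 2: ref 3 -> HIT, frames=[3,1] (faults so far: 2)
  step 3: ref 3 -> HIT, frames=[3,1] (faults so far: 2)
  step 4: ref 2 -> FAULT, evict 1, frames=[3,2] (faults so far: 3)
  step 5: ref 2 -> HIT, frames=[3,2] (faults so far: 3)
  step 6: ref 3 -> HIT, frames=[3,2] (faults so far: 3)
  step 7: ref 2 -> HIT, frames=[3,2] (faults so far: 3)
  step 8: ref 2 -> HIT, frames=[3,2] (faults so far: 3)
  step 9: ref 3 -> HIT, frames=[3,2] (faults so far: 3)
  step 10: ref 4 -> FAULT, evict 3, frames=[4,2] (faults so far: 4)
  step 11: ref 4 -> HIT, frames=[4,2] (faults so far: 4)
  step 12: ref 6 -> FAULT, evict 4, frames=[6,2] (faults so far: 5)
  step 13: ref 6 -> HIT, frames=[6,2] (faults so far: 5)
  step 14: ref 2 -> HIT, frames=[6,2] (faults so far: 5)
  Optimal total faults: 5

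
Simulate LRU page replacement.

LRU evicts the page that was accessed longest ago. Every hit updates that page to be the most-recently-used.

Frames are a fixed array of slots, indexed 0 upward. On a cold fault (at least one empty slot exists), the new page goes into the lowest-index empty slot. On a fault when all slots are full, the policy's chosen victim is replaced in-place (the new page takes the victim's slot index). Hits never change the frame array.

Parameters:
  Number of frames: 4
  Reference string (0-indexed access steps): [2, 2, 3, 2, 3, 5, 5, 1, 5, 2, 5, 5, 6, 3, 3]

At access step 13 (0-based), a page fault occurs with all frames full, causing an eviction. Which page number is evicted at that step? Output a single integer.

Answer: 1

Derivation:
Step 0: ref 2 -> FAULT, frames=[2,-,-,-]
Step 1: ref 2 -> HIT, frames=[2,-,-,-]
Step 2: ref 3 -> FAULT, frames=[2,3,-,-]
Step 3: ref 2 -> HIT, frames=[2,3,-,-]
Step 4: ref 3 -> HIT, frames=[2,3,-,-]
Step 5: ref 5 -> FAULT, frames=[2,3,5,-]
Step 6: ref 5 -> HIT, frames=[2,3,5,-]
Step 7: ref 1 -> FAULT, frames=[2,3,5,1]
Step 8: ref 5 -> HIT, frames=[2,3,5,1]
Step 9: ref 2 -> HIT, frames=[2,3,5,1]
Step 10: ref 5 -> HIT, frames=[2,3,5,1]
Step 11: ref 5 -> HIT, frames=[2,3,5,1]
Step 12: ref 6 -> FAULT, evict 3, frames=[2,6,5,1]
Step 13: ref 3 -> FAULT, evict 1, frames=[2,6,5,3]
At step 13: evicted page 1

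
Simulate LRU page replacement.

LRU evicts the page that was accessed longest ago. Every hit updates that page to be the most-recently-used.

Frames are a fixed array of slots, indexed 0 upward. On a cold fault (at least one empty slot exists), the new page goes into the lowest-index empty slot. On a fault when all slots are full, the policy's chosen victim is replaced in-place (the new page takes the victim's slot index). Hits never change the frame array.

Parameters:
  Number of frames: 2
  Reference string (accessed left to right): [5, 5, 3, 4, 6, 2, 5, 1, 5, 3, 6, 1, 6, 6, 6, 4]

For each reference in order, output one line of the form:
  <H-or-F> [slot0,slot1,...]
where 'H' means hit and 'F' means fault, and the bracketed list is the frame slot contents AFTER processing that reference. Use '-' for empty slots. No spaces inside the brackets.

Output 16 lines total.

F [5,-]
H [5,-]
F [5,3]
F [4,3]
F [4,6]
F [2,6]
F [2,5]
F [1,5]
H [1,5]
F [3,5]
F [3,6]
F [1,6]
H [1,6]
H [1,6]
H [1,6]
F [4,6]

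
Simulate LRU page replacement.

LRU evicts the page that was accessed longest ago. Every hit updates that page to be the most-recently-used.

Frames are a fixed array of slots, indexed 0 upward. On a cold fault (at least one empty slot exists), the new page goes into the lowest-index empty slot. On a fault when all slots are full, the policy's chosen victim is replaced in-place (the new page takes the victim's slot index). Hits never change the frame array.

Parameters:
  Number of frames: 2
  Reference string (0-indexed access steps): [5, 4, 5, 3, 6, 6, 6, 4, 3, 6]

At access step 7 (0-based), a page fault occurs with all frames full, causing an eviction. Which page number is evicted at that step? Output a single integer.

Answer: 3

Derivation:
Step 0: ref 5 -> FAULT, frames=[5,-]
Step 1: ref 4 -> FAULT, frames=[5,4]
Step 2: ref 5 -> HIT, frames=[5,4]
Step 3: ref 3 -> FAULT, evict 4, frames=[5,3]
Step 4: ref 6 -> FAULT, evict 5, frames=[6,3]
Step 5: ref 6 -> HIT, frames=[6,3]
Step 6: ref 6 -> HIT, frames=[6,3]
Step 7: ref 4 -> FAULT, evict 3, frames=[6,4]
At step 7: evicted page 3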